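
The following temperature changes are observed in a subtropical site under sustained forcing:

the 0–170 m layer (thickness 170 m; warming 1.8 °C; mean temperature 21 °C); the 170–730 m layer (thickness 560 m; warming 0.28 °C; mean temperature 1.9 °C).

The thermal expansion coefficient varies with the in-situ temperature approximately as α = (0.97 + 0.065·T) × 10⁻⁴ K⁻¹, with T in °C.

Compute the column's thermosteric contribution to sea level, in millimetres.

about 89 mm

Layer 1: α = (0.97 + 0.065×21)×10⁻⁴ = 2.335×10⁻⁴ K⁻¹
Layer 2: α = (0.97 + 0.065×1.9)×10⁻⁴ = 1.0935×10⁻⁴ K⁻¹
Layer 1: 2.335×10⁻⁴ × 1.8 × 170 = 0.071451 m
170–730 m: 560 × 1.0935×10⁻⁴ × 0.28 = 0.01714608 m
Δh = 0.071451 + 0.01714608 = 0.08859708 m ≈ 89 mm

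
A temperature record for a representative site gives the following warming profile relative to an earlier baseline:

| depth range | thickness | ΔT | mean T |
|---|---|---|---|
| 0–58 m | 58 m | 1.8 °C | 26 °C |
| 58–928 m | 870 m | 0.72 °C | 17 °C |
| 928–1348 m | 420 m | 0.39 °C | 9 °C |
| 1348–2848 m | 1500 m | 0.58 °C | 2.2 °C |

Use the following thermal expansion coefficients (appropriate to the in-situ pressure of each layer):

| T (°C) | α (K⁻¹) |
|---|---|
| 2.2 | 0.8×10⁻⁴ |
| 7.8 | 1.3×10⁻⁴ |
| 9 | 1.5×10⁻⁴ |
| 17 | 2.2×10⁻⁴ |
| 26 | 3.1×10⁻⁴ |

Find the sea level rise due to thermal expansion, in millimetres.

264 mm of thermosteric rise

Layer 1 at 26 °C → α = 3.1×10⁻⁴ K⁻¹
Layer 2 at 17 °C → α = 2.2×10⁻⁴ K⁻¹
Layer 3 at 9 °C → α = 1.5×10⁻⁴ K⁻¹
Layer 4 at 2.2 °C → α = 0.8×10⁻⁴ K⁻¹
0–58 m: 1.8 × 58 × 3.1×10⁻⁴ = 0.032364 m
Layer 2: 870 × 2.2×10⁻⁴ × 0.72 = 0.137808 m
Layer 3: 0.39 × 420 × 1.5×10⁻⁴ = 0.02457 m
0.58 × 0.8×10⁻⁴ × 1500 = 0.06960 m
Δh = 0.032364 + 0.137808 + 0.02457 + 0.06960 = 0.264342 m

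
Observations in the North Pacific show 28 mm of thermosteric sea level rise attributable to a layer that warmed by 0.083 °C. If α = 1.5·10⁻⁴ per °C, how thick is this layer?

H = Δh/(αΔT) = 0.028 / (1.5×10⁻⁴ × 0.083) ≈ 2249 m

H ≈ 2250 m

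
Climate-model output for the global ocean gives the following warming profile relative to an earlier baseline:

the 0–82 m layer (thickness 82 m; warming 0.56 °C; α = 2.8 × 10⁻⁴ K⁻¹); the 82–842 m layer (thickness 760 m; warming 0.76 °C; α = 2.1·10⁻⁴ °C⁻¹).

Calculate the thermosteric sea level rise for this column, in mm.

82 × 2.8×10⁻⁴ × 0.56 = 0.0128576 m
82–842 m: 760 × 0.76 × 2.1×10⁻⁴ = 0.121296 m
Δh = 0.0128576 + 0.121296 = 0.1341536 m ≈ 130 mm

130 mm of thermosteric rise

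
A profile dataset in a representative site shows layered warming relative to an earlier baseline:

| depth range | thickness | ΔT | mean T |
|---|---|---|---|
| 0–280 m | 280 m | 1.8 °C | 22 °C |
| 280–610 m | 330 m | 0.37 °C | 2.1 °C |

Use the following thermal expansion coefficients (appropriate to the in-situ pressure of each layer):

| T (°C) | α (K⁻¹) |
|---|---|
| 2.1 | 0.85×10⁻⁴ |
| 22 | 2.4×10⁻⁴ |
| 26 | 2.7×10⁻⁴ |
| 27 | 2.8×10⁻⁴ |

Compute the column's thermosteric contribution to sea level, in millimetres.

Layer 1 at 22 °C → α = 2.4×10⁻⁴ K⁻¹
Layer 2 at 2.1 °C → α = 0.85×10⁻⁴ K⁻¹
1.8 × 2.4×10⁻⁴ × 280 = 0.12096 m
0.85×10⁻⁴ × 330 × 0.37 = 0.0103785 m
Δh = 0.12096 + 0.0103785 = 0.1313385 m

131 mm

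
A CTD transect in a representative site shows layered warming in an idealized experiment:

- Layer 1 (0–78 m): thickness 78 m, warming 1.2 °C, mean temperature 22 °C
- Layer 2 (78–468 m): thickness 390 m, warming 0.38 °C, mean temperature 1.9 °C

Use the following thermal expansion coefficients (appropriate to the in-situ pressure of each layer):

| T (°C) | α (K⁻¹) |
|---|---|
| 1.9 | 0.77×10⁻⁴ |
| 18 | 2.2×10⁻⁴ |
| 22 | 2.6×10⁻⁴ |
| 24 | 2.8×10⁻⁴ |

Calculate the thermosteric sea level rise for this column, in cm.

Layer 1 at 22 °C → α = 2.6×10⁻⁴ K⁻¹
Layer 2 at 1.9 °C → α = 0.77×10⁻⁴ K⁻¹
0–78 m: 1.2 × 78 × 2.6×10⁻⁴ = 0.024336 m
78–468 m: 390 × 0.38 × 0.77×10⁻⁴ = 0.0114114 m
Δh = 0.024336 + 0.0114114 = 0.0357474 m

Δh = 3.6 cm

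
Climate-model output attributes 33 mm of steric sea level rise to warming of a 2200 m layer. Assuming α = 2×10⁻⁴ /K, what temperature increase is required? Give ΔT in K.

ΔT = Δh/(αH) = 0.033 / (2×10⁻⁴ × 2200) = 0.07500 K

0.075 K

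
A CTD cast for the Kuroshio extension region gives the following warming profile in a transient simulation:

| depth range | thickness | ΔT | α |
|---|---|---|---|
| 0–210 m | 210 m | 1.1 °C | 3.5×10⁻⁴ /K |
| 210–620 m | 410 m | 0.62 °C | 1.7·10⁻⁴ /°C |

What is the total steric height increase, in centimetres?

0–210 m: 210 × 3.5×10⁻⁴ × 1.1 = 0.08085 m
410 × 1.7×10⁻⁴ × 0.62 = 0.043214 m
Δh = 0.08085 + 0.043214 = 0.124064 m

about 12.4 cm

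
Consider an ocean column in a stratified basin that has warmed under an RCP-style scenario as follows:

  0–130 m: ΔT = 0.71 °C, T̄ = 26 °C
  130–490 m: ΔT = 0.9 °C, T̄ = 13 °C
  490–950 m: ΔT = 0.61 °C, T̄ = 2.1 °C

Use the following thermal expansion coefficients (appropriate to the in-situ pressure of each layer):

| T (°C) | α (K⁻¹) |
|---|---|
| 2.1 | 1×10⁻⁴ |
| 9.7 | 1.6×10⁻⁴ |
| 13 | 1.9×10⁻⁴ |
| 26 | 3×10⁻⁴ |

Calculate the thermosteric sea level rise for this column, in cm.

Layer 1 at 26 °C → α = 3×10⁻⁴ K⁻¹
Layer 2 at 13 °C → α = 1.9×10⁻⁴ K⁻¹
Layer 3 at 2.1 °C → α = 1×10⁻⁴ K⁻¹
0–130 m: 3×10⁻⁴ × 0.71 × 130 = 0.02769 m
0.9 × 360 × 1.9×10⁻⁴ = 0.06156 m
Layer 3: 0.61 × 1×10⁻⁴ × 460 = 0.02806 m
Δh = 0.02769 + 0.06156 + 0.02806 = 0.11731 m

11.7 cm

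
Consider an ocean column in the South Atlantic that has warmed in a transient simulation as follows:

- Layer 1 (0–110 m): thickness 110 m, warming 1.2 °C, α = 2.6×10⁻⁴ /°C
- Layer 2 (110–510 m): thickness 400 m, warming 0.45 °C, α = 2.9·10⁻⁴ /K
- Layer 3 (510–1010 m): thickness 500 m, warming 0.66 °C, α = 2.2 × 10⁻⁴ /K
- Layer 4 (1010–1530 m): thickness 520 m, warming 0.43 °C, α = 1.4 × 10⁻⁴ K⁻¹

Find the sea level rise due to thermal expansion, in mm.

Layer 1: 1.2 × 2.6×10⁻⁴ × 110 = 0.03432 m
110–510 m: 400 × 2.9×10⁻⁴ × 0.45 = 0.05220 m
Layer 3: 0.66 × 2.2×10⁻⁴ × 500 = 0.07260 m
1010–1530 m: 520 × 1.4×10⁻⁴ × 0.43 = 0.031304 m
Δh = 0.03432 + 0.05220 + 0.07260 + 0.031304 = 0.190424 m

about 190 mm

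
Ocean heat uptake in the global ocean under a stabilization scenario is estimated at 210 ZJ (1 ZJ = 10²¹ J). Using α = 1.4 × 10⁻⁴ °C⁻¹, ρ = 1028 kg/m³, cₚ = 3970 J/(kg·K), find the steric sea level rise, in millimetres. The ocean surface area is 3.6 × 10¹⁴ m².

Per unit area: Q = 210×10²¹ / (3.6×10¹⁴) ≈ 5.833×10⁸ J/m²
Δh = αQ/(ρcₚ) = 1.4×10⁻⁴ × 5.833×10⁸ / (1028 × 3970) ≈ 0.02001 m

about 20.0 mm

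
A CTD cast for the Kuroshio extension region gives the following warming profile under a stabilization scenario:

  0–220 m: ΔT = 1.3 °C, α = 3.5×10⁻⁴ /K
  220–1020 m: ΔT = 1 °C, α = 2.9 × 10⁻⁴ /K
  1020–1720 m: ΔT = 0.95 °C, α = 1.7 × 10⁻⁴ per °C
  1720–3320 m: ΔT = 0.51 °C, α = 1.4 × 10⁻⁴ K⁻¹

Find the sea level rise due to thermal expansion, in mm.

3.5×10⁻⁴ × 220 × 1.3 = 0.10010 m
Layer 2: 1 × 800 × 2.9×10⁻⁴ = 0.23200 m
1.7×10⁻⁴ × 700 × 0.95 = 0.11305 m
1600 × 1.4×10⁻⁴ × 0.51 = 0.11424 m
Δh = 0.10010 + 0.23200 + 0.11305 + 0.11424 = 0.55939 m ≈ 559 mm

Δh = 559 mm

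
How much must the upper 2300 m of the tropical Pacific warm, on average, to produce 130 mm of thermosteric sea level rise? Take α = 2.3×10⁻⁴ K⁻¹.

ΔT = Δh/(αH) = 0.13 / (2.3×10⁻⁴ × 2300) ≈ 0.2457 °C

0.246 °C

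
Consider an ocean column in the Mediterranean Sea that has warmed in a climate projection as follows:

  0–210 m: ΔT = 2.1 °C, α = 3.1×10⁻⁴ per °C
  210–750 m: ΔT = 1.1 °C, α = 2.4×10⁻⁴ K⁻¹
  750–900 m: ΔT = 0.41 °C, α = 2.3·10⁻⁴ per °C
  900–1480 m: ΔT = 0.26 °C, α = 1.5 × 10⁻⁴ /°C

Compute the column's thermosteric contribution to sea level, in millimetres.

Δh ≈ 316 mm

210 × 2.1 × 3.1×10⁻⁴ = 0.13671 m
Layer 2: 2.4×10⁻⁴ × 1.1 × 540 = 0.14256 m
150 × 0.41 × 2.3×10⁻⁴ = 0.014145 m
900–1480 m: 0.26 × 580 × 1.5×10⁻⁴ = 0.02262 m
Δh = 0.13671 + 0.14256 + 0.014145 + 0.02262 = 0.316035 m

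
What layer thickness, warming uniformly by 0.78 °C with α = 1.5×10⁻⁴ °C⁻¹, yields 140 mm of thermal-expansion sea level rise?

H = Δh/(αΔT) = 0.14 / (1.5×10⁻⁴ × 0.78) ≈ 1197 m

1200 m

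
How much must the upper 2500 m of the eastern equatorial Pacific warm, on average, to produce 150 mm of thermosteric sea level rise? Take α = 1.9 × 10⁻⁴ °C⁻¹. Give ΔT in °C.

ΔT = Δh/(αH) = 0.15 / (1.9×10⁻⁴ × 2500) ≈ 0.3158 °C

about 0.32 °C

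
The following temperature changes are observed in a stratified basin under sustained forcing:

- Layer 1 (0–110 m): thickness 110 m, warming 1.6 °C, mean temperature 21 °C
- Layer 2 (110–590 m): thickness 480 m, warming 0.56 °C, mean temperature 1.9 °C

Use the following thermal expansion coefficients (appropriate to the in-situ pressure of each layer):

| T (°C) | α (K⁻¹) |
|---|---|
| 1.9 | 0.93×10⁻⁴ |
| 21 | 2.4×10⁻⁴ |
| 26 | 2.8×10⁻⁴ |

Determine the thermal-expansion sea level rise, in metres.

about 0.0672 m

Layer 1 at 21 °C → α = 2.4×10⁻⁴ K⁻¹
Layer 2 at 1.9 °C → α = 0.93×10⁻⁴ K⁻¹
0–110 m: 1.6 × 110 × 2.4×10⁻⁴ = 0.04224 m
0.56 × 480 × 0.93×10⁻⁴ = 0.0249984 m
Δh = 0.04224 + 0.0249984 = 0.0672384 m ≈ 0.0672 m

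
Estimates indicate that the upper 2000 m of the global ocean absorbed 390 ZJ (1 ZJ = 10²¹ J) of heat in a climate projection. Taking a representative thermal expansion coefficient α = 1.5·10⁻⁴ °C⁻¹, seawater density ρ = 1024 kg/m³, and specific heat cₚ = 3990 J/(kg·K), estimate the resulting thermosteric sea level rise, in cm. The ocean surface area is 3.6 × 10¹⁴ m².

Δh ≈ 3.98 cm

Per unit area: Q = 390×10²¹ / (3.6×10¹⁴) ≈ 1.083×10⁹ J/m²
Δh = αQ/(ρcₚ) = 1.5×10⁻⁴ × 1.083×10⁹ / (1024 × 3990) ≈ 0.03976 m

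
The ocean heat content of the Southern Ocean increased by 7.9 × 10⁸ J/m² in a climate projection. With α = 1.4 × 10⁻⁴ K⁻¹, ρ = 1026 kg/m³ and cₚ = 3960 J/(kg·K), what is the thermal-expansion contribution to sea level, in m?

0.0272 m

Δh = αQ/(ρcₚ) = 1.4×10⁻⁴ × 7.9×10⁸ / (1026 × 3960) ≈ 0.027222 m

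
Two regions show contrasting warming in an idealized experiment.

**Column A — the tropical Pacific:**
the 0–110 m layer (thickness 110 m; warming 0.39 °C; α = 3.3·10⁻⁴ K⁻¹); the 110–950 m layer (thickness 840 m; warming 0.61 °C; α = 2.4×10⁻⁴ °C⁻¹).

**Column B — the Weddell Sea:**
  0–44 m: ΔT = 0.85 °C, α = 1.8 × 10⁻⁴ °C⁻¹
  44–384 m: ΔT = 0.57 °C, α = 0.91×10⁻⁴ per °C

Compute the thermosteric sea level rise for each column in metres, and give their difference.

A: 0.14 m; B: 0.024 m; difference 0.11 m

A 0–110 m: 3.3×10⁻⁴ × 0.39 × 110 = 0.014157 m
A 110–950 m: 840 × 2.4×10⁻⁴ × 0.61 = 0.122976 m
A total: 0.137133 m
B 0–44 m: 44 × 1.8×10⁻⁴ × 0.85 = 0.006732 m
B 0.91×10⁻⁴ × 340 × 0.57 = 0.0176358 m
B total: 0.0243678 m
Difference: 0.137133 − 0.0243678 = 0.1127652 m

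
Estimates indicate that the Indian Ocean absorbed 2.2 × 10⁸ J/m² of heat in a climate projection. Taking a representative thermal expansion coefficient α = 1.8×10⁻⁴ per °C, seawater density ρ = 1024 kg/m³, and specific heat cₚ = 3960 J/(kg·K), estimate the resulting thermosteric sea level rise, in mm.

about 9.8 mm

Δh = αQ/(ρcₚ) = 1.8×10⁻⁴ × 2.2×10⁸ / (1024 × 3960) ≈ 0.0097656 m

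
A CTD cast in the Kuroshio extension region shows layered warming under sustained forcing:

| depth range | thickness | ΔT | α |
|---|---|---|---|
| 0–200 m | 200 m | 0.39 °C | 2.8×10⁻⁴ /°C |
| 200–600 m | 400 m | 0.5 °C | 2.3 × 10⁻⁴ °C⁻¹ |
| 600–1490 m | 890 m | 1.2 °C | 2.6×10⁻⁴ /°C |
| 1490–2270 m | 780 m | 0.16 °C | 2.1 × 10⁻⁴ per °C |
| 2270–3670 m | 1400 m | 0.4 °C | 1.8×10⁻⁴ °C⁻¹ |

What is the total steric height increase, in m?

0–200 m: 2.8×10⁻⁴ × 200 × 0.39 = 0.02184 m
400 × 0.5 × 2.3×10⁻⁴ = 0.04600 m
1.2 × 2.6×10⁻⁴ × 890 = 0.27768 m
Layer 4: 780 × 0.16 × 2.1×10⁻⁴ = 0.026208 m
2270–3670 m: 0.4 × 1.8×10⁻⁴ × 1400 = 0.10080 m
Δh = 0.02184 + 0.04600 + 0.27768 + 0.026208 + 0.10080 = 0.472528 m

0.47 m of thermosteric rise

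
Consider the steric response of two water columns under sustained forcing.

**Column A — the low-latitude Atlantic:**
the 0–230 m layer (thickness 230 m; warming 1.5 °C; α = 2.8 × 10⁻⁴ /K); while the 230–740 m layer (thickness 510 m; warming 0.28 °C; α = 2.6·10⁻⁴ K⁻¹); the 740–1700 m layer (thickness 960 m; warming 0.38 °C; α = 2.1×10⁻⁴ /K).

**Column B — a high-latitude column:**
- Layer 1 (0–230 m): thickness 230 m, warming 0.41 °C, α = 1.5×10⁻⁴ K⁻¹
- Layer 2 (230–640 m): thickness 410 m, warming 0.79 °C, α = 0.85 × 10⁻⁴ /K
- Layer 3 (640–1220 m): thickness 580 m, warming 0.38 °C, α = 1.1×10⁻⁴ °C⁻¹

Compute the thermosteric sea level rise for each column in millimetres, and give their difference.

A Layer 1: 2.8×10⁻⁴ × 1.5 × 230 = 0.09660 m
A Layer 2: 0.28 × 2.6×10⁻⁴ × 510 = 0.037128 m
A 960 × 0.38 × 2.1×10⁻⁴ = 0.076608 m
A total: 0.210336 m
B Layer 1: 0.41 × 1.5×10⁻⁴ × 230 = 0.014145 m
B 0.85×10⁻⁴ × 0.79 × 410 = 0.0275315 m
B 640–1220 m: 0.38 × 580 × 1.1×10⁻⁴ = 0.024244 m
B total: 0.0659205 m
Difference: 0.210336 − 0.0659205 = 0.1444155 m

A: 210 mm; B: 65.9 mm; difference 144 mm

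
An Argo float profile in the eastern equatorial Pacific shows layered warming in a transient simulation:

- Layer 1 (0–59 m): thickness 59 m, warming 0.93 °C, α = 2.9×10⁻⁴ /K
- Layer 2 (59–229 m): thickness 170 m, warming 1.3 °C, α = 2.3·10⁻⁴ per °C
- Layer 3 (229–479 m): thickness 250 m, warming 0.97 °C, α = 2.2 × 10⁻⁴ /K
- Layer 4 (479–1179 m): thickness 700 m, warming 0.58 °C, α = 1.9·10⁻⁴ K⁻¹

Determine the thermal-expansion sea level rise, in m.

0–59 m: 0.93 × 2.9×10⁻⁴ × 59 = 0.0159123 m
2.3×10⁻⁴ × 1.3 × 170 = 0.05083 m
229–479 m: 2.2×10⁻⁴ × 0.97 × 250 = 0.05335 m
Layer 4: 700 × 0.58 × 1.9×10⁻⁴ = 0.07714 m
Δh = 0.0159123 + 0.05083 + 0.05335 + 0.07714 = 0.1972323 m

Δh ≈ 0.197 m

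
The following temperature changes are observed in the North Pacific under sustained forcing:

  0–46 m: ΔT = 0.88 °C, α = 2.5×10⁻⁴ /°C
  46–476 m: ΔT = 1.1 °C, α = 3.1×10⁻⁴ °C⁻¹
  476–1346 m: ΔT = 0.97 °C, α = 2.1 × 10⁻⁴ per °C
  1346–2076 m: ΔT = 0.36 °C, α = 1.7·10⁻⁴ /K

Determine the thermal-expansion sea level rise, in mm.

0–46 m: 46 × 2.5×10⁻⁴ × 0.88 = 0.01012 m
Layer 2: 430 × 1.1 × 3.1×10⁻⁴ = 0.14663 m
2.1×10⁻⁴ × 870 × 0.97 = 0.177219 m
1346–2076 m: 0.36 × 1.7×10⁻⁴ × 730 = 0.044676 m
Δh = 0.01012 + 0.14663 + 0.177219 + 0.044676 = 0.378645 m

379 mm of thermosteric rise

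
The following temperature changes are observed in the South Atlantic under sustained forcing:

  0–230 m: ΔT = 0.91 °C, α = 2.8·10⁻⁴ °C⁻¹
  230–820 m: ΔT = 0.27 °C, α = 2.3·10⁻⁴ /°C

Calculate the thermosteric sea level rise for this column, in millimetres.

Layer 1: 0.91 × 2.8×10⁻⁴ × 230 = 0.058604 m
Layer 2: 0.27 × 2.3×10⁻⁴ × 590 = 0.036639 m
Δh = 0.058604 + 0.036639 = 0.095243 m

Δh ≈ 95.2 mm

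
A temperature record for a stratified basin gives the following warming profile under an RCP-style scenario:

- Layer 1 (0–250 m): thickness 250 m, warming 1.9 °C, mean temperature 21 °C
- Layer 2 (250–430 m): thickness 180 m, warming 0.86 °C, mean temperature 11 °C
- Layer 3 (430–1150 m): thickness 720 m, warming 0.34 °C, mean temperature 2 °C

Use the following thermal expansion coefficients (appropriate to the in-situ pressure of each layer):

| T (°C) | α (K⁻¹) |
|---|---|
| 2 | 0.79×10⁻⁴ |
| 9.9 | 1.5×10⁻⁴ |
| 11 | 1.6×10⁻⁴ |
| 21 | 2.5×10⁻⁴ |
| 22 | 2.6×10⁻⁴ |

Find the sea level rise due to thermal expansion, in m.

0.163 m

Layer 1 at 21 °C → α = 2.5×10⁻⁴ K⁻¹
Layer 2 at 11 °C → α = 1.6×10⁻⁴ K⁻¹
Layer 3 at 2 °C → α = 0.79×10⁻⁴ K⁻¹
Layer 1: 2.5×10⁻⁴ × 1.9 × 250 = 0.11875 m
Layer 2: 1.6×10⁻⁴ × 0.86 × 180 = 0.024768 m
430–1150 m: 720 × 0.79×10⁻⁴ × 0.34 = 0.0193392 m
Δh = 0.11875 + 0.024768 + 0.0193392 = 0.1628572 m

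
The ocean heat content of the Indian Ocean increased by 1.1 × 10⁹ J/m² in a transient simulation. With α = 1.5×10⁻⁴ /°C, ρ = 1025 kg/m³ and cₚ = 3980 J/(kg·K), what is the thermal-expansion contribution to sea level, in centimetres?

4.04 cm of thermosteric rise

Δh = αQ/(ρcₚ) = 1.5×10⁻⁴ × 1.1×10⁹ / (1025 × 3980) ≈ 0.040446 m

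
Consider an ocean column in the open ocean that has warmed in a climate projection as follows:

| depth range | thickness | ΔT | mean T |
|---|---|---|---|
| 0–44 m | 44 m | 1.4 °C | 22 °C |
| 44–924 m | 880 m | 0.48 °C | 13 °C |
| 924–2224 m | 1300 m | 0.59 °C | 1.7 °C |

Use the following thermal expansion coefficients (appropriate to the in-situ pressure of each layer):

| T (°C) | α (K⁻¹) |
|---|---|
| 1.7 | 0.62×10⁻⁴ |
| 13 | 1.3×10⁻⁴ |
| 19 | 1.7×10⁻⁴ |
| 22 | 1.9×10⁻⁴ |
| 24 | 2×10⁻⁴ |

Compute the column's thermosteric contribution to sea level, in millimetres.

114 mm of thermosteric rise

Layer 1 at 22 °C → α = 1.9×10⁻⁴ K⁻¹
Layer 2 at 13 °C → α = 1.3×10⁻⁴ K⁻¹
Layer 3 at 1.7 °C → α = 0.62×10⁻⁴ K⁻¹
0–44 m: 1.4 × 1.9×10⁻⁴ × 44 = 0.011704 m
1.3×10⁻⁴ × 880 × 0.48 = 0.054912 m
Layer 3: 1300 × 0.62×10⁻⁴ × 0.59 = 0.047554 m
Δh = 0.011704 + 0.054912 + 0.047554 = 0.11417 m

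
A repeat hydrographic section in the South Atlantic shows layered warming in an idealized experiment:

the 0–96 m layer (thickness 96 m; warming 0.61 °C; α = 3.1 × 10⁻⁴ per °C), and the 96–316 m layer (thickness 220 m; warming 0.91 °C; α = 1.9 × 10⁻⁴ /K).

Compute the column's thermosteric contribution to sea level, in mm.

56.2 mm

96 × 3.1×10⁻⁴ × 0.61 = 0.0181536 m
0.91 × 220 × 1.9×10⁻⁴ = 0.038038 m
Δh = 0.0181536 + 0.038038 = 0.0561916 m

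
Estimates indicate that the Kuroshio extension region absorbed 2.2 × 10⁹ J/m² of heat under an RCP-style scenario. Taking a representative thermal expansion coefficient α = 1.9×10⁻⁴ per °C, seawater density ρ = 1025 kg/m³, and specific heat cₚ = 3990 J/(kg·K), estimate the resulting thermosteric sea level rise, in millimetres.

Δh = 102 mm

Δh = αQ/(ρcₚ) = 1.9×10⁻⁴ × 2.2×10⁹ / (1025 × 3990) ≈ 0.10221 m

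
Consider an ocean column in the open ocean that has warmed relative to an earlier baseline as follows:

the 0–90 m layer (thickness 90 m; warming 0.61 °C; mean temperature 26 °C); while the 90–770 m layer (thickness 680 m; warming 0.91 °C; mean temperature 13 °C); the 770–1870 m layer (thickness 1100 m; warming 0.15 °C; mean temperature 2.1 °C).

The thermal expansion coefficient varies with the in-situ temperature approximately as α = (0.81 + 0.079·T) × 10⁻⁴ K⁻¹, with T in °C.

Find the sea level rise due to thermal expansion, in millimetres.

145 mm

Layer 1: α = (0.81 + 0.079×26)×10⁻⁴ = 2.864×10⁻⁴ K⁻¹
Layer 2: α = (0.81 + 0.079×13)×10⁻⁴ = 1.837×10⁻⁴ K⁻¹
Layer 3: α = (0.81 + 0.079×2.1)×10⁻⁴ = 0.9759×10⁻⁴ K⁻¹
2.864×10⁻⁴ × 90 × 0.61 = 0.01572336 m
Layer 2: 0.91 × 680 × 1.837×10⁻⁴ = 0.11367356 m
Layer 3: 1100 × 0.15 × 0.9759×10⁻⁴ = 0.01610235 m
Δh = 0.01572336 + 0.11367356 + 0.01610235 = 0.14549927 m ≈ 145 mm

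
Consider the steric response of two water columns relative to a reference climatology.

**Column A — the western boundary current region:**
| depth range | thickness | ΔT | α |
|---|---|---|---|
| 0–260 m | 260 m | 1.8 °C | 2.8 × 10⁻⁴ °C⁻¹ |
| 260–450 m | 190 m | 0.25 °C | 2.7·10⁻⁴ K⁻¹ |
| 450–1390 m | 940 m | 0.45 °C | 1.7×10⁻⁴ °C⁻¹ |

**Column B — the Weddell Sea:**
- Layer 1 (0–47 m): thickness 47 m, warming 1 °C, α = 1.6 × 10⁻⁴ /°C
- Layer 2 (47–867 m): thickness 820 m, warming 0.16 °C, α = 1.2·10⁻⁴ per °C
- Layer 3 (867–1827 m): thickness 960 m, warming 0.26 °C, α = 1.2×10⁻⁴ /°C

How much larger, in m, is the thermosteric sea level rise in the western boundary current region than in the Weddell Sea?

A Layer 1: 2.8×10⁻⁴ × 260 × 1.8 = 0.13104 m
A 260–450 m: 2.7×10⁻⁴ × 0.25 × 190 = 0.012825 m
A 450–1390 m: 1.7×10⁻⁴ × 0.45 × 940 = 0.07191 m
A total: 0.215775 m
B 47 × 1 × 1.6×10⁻⁴ = 0.00752 m
B 47–867 m: 1.2×10⁻⁴ × 820 × 0.16 = 0.015744 m
B 960 × 1.2×10⁻⁴ × 0.26 = 0.029952 m
B total: 0.053216 m
Difference: 0.215775 − 0.053216 = 0.162559 m

0.16 m larger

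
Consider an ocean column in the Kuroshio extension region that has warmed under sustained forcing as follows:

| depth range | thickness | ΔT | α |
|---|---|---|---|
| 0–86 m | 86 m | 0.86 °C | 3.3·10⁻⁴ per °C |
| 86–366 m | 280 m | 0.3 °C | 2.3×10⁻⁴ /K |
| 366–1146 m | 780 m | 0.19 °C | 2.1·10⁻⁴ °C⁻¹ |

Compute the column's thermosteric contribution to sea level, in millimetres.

0–86 m: 86 × 0.86 × 3.3×10⁻⁴ = 0.0244068 m
280 × 2.3×10⁻⁴ × 0.3 = 0.01932 m
780 × 0.19 × 2.1×10⁻⁴ = 0.031122 m
Δh = 0.0244068 + 0.01932 + 0.031122 = 0.0748488 m ≈ 74.8 mm

74.8 mm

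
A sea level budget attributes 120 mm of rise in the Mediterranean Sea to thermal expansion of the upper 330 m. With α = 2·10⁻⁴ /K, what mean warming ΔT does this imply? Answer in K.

1.82 K

ΔT = Δh/(αH) = 0.12 / (2×10⁻⁴ × 330) ≈ 1.818 K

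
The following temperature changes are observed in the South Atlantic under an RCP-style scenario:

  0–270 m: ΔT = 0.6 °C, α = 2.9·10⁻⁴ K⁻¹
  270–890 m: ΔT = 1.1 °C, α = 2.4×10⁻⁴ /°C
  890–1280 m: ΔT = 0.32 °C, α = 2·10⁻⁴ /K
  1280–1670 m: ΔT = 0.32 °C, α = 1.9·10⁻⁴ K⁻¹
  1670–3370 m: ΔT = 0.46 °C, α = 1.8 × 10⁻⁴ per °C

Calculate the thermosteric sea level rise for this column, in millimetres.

Δh = 400 mm

270 × 0.6 × 2.9×10⁻⁴ = 0.04698 m
270–890 m: 1.1 × 620 × 2.4×10⁻⁴ = 0.16368 m
890–1280 m: 0.32 × 2×10⁻⁴ × 390 = 0.02496 m
390 × 1.9×10⁻⁴ × 0.32 = 0.023712 m
0.46 × 1.8×10⁻⁴ × 1700 = 0.14076 m
Δh = 0.04698 + 0.16368 + 0.02496 + 0.023712 + 0.14076 = 0.400092 m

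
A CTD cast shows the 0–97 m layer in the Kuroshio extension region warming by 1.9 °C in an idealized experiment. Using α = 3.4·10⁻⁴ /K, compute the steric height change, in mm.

Δh ≈ 62.7 mm

Δh = αΔT·H = 3.4×10⁻⁴ × 1.9 × 97 = 0.062662 m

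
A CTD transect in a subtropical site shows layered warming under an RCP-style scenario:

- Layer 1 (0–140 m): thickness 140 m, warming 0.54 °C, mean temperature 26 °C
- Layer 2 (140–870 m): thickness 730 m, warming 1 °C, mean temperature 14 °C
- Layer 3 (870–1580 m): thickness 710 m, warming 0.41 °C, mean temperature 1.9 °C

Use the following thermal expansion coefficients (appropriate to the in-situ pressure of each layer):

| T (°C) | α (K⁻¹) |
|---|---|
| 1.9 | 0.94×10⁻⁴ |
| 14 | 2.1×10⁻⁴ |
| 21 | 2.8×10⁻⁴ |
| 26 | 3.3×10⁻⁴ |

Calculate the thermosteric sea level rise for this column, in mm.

Δh = 206 mm

Layer 1 at 26 °C → α = 3.3×10⁻⁴ K⁻¹
Layer 2 at 14 °C → α = 2.1×10⁻⁴ K⁻¹
Layer 3 at 1.9 °C → α = 0.94×10⁻⁴ K⁻¹
0–140 m: 0.54 × 3.3×10⁻⁴ × 140 = 0.024948 m
140–870 m: 2.1×10⁻⁴ × 1 × 730 = 0.15330 m
0.41 × 710 × 0.94×10⁻⁴ = 0.0273634 m
Δh = 0.024948 + 0.15330 + 0.0273634 = 0.2056114 m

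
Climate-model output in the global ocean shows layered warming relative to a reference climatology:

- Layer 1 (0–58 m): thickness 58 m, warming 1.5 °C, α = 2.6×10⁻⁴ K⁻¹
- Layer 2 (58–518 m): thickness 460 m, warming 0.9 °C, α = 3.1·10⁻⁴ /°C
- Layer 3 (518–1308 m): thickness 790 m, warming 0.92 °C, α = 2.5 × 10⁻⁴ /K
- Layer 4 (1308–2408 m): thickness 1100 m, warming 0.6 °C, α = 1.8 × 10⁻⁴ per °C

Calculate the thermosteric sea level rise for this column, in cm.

Δh ≈ 45.1 cm

Layer 1: 58 × 1.5 × 2.6×10⁻⁴ = 0.02262 m
58–518 m: 0.9 × 460 × 3.1×10⁻⁴ = 0.12834 m
790 × 2.5×10⁻⁴ × 0.92 = 0.18170 m
Layer 4: 1.8×10⁻⁴ × 1100 × 0.6 = 0.11880 m
Δh = 0.02262 + 0.12834 + 0.18170 + 0.11880 = 0.45146 m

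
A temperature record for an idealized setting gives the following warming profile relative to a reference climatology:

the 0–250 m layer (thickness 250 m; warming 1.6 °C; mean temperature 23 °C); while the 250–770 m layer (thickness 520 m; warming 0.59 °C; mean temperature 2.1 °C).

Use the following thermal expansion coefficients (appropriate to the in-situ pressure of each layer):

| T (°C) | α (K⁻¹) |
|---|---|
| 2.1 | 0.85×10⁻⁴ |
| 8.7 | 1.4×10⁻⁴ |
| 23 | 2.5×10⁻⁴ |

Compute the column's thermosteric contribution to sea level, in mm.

Layer 1 at 23 °C → α = 2.5×10⁻⁴ K⁻¹
Layer 2 at 2.1 °C → α = 0.85×10⁻⁴ K⁻¹
Layer 1: 1.6 × 250 × 2.5×10⁻⁴ = 0.10000 m
Layer 2: 0.85×10⁻⁴ × 520 × 0.59 = 0.026078 m
Δh = 0.10000 + 0.026078 = 0.126078 m ≈ 126 mm

126 mm of thermosteric rise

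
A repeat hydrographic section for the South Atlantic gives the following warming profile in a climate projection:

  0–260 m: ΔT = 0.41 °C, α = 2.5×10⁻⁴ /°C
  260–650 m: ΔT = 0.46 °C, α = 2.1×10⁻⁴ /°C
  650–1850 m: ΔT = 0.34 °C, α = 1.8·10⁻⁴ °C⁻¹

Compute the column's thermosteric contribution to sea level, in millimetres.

Layer 1: 260 × 2.5×10⁻⁴ × 0.41 = 0.02665 m
2.1×10⁻⁴ × 390 × 0.46 = 0.037674 m
0.34 × 1.8×10⁻⁴ × 1200 = 0.07344 m
Δh = 0.02665 + 0.037674 + 0.07344 = 0.137764 m

140 mm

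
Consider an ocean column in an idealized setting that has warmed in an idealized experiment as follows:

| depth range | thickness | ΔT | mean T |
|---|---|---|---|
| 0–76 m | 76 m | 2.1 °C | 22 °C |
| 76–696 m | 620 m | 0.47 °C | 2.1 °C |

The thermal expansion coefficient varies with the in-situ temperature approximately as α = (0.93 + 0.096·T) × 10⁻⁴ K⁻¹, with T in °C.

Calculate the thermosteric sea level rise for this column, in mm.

Layer 1: α = (0.93 + 0.096×22)×10⁻⁴ = 3.042×10⁻⁴ K⁻¹
Layer 2: α = (0.93 + 0.096×2.1)×10⁻⁴ = 1.1316×10⁻⁴ K⁻¹
0–76 m: 3.042×10⁻⁴ × 76 × 2.1 = 0.04855032 m
0.47 × 620 × 1.1316×10⁻⁴ = 0.032974824 m
Δh = 0.04855032 + 0.032974824 = 0.081525144 m

Δh = 81.5 mm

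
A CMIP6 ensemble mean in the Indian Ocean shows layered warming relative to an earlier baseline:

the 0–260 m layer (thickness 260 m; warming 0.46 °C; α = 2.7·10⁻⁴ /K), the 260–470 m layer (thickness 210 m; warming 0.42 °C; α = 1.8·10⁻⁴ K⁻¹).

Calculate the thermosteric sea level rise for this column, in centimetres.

Δh ≈ 4.82 cm

260 × 2.7×10⁻⁴ × 0.46 = 0.032292 m
Layer 2: 1.8×10⁻⁴ × 0.42 × 210 = 0.015876 m
Δh = 0.032292 + 0.015876 = 0.048168 m ≈ 4.82 cm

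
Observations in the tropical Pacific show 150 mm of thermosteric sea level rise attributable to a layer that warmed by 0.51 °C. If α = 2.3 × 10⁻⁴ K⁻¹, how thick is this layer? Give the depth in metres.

H = Δh/(αΔT) = 0.15 / (2.3×10⁻⁴ × 0.51) ≈ 1279 m

H ≈ 1280 m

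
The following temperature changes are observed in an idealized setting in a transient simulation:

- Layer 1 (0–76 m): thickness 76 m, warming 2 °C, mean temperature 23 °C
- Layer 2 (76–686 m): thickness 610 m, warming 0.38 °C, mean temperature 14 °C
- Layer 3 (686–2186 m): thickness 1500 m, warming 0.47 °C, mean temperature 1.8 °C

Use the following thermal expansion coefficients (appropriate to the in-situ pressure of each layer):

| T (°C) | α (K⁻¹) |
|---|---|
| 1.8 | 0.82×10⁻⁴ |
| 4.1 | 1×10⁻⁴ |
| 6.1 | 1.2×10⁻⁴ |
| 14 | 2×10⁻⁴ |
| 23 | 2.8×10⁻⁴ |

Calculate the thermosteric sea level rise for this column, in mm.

about 150 mm

Layer 1 at 23 °C → α = 2.8×10⁻⁴ K⁻¹
Layer 2 at 14 °C → α = 2×10⁻⁴ K⁻¹
Layer 3 at 1.8 °C → α = 0.82×10⁻⁴ K⁻¹
76 × 2 × 2.8×10⁻⁴ = 0.04256 m
0.38 × 610 × 2×10⁻⁴ = 0.04636 m
0.82×10⁻⁴ × 1500 × 0.47 = 0.05781 m
Δh = 0.04256 + 0.04636 + 0.05781 = 0.14673 m ≈ 150 mm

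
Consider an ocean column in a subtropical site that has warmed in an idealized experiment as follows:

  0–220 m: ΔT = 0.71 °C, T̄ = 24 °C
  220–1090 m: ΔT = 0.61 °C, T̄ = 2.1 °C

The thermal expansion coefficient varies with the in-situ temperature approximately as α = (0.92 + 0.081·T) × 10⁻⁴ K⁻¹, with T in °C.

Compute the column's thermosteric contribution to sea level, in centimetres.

Layer 1: α = (0.92 + 0.081×24)×10⁻⁴ = 2.864×10⁻⁴ K⁻¹
Layer 2: α = (0.92 + 0.081×2.1)×10⁻⁴ = 1.0901×10⁻⁴ K⁻¹
Layer 1: 220 × 2.864×10⁻⁴ × 0.71 = 0.04473568 m
220–1090 m: 870 × 1.0901×10⁻⁴ × 0.61 = 0.057851607 m
Δh = 0.04473568 + 0.057851607 = 0.102587287 m

10 cm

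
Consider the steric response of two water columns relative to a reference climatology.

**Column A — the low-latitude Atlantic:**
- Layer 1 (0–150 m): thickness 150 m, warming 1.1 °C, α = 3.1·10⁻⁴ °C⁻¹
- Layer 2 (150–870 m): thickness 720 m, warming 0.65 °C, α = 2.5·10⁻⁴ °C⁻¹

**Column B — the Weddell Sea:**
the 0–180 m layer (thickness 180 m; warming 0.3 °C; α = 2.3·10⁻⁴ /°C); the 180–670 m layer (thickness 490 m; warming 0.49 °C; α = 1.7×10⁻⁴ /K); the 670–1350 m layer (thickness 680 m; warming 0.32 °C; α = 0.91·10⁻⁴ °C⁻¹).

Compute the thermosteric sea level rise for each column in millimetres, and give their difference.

Δh_A ≈ 170 mm, Δh_B ≈ 73 mm; difference ≈ 95 mm

A 150 × 1.1 × 3.1×10⁻⁴ = 0.05115 m
A 150–870 m: 0.65 × 2.5×10⁻⁴ × 720 = 0.11700 m
A total: 0.16815 m
B 2.3×10⁻⁴ × 180 × 0.3 = 0.01242 m
B 1.7×10⁻⁴ × 0.49 × 490 = 0.040817 m
B Layer 3: 680 × 0.32 × 0.91×10⁻⁴ = 0.0198016 m
B total: 0.0730386 m
Difference: 0.16815 − 0.0730386 = 0.0951114 m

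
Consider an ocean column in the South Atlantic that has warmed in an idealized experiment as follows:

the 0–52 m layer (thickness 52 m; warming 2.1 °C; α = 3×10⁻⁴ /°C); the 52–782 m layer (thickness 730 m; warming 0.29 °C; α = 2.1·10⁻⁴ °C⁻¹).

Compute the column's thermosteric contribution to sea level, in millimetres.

0–52 m: 2.1 × 3×10⁻⁴ × 52 = 0.03276 m
Layer 2: 730 × 0.29 × 2.1×10⁻⁴ = 0.044457 m
Δh = 0.03276 + 0.044457 = 0.077217 m ≈ 77.2 mm

Δh ≈ 77.2 mm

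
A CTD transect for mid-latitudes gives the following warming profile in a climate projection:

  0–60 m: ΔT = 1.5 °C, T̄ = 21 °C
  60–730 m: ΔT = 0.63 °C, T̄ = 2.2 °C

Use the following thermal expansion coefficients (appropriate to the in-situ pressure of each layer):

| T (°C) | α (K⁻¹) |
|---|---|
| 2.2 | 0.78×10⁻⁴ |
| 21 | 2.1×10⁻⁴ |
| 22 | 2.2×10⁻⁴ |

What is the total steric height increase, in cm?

Layer 1 at 21 °C → α = 2.1×10⁻⁴ K⁻¹
Layer 2 at 2.2 °C → α = 0.78×10⁻⁴ K⁻¹
0–60 m: 60 × 1.5 × 2.1×10⁻⁴ = 0.01890 m
670 × 0.63 × 0.78×10⁻⁴ = 0.0329238 m
Δh = 0.01890 + 0.0329238 = 0.0518238 m ≈ 5.18 cm

about 5.18 cm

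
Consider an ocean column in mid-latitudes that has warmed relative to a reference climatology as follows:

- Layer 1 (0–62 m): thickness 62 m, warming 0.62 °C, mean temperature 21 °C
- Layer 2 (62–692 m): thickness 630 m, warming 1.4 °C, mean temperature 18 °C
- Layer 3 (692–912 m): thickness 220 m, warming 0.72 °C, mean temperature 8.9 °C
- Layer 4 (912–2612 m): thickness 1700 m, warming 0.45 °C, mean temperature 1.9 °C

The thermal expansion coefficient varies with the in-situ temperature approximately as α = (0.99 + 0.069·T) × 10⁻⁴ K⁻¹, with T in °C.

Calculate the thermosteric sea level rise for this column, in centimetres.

Layer 1: α = (0.99 + 0.069×21)×10⁻⁴ = 2.439×10⁻⁴ K⁻¹
Layer 2: α = (0.99 + 0.069×18)×10⁻⁴ = 2.232×10⁻⁴ K⁻¹
Layer 3: α = (0.99 + 0.069×8.9)×10⁻⁴ = 1.6041×10⁻⁴ K⁻¹
Layer 4: α = (0.99 + 0.069×1.9)×10⁻⁴ = 1.1211×10⁻⁴ K⁻¹
0.62 × 62 × 2.439×10⁻⁴ = 0.009375516 m
Layer 2: 2.232×10⁻⁴ × 1.4 × 630 = 0.1968624 m
692–912 m: 1.6041×10⁻⁴ × 220 × 0.72 = 0.025408944 m
912–2612 m: 1.1211×10⁻⁴ × 0.45 × 1700 = 0.08576415 m
Δh = 0.009375516 + 0.1968624 + 0.025408944 + 0.08576415 = 0.31741101 m

about 31.7 cm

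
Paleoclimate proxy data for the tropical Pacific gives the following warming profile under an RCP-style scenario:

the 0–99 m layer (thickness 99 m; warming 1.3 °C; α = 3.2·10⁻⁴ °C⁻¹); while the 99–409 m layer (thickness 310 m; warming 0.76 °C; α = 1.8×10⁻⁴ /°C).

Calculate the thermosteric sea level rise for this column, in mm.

0–99 m: 3.2×10⁻⁴ × 1.3 × 99 = 0.041184 m
Layer 2: 310 × 0.76 × 1.8×10⁻⁴ = 0.042408 m
Δh = 0.041184 + 0.042408 = 0.083592 m ≈ 83.6 mm

Δh ≈ 83.6 mm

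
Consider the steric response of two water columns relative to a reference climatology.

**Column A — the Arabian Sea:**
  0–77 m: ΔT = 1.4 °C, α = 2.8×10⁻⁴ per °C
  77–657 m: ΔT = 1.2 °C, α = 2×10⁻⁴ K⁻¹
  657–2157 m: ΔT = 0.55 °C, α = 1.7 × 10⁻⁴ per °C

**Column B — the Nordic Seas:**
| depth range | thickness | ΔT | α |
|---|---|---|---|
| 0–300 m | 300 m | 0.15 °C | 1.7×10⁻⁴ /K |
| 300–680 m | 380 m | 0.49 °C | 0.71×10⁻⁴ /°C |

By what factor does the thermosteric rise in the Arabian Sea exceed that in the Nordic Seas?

a factor of 14.8

A 0–77 m: 1.4 × 2.8×10⁻⁴ × 77 = 0.030184 m
A 1.2 × 2×10⁻⁴ × 580 = 0.13920 m
A 657–2157 m: 1500 × 1.7×10⁻⁴ × 0.55 = 0.14025 m
A total: 0.309634 m
B 300 × 1.7×10⁻⁴ × 0.15 = 0.00765 m
B Layer 2: 0.71×10⁻⁴ × 380 × 0.49 = 0.0132202 m
B total: 0.0208702 m
Ratio: 0.309634 / 0.0208702 ≈ 14.84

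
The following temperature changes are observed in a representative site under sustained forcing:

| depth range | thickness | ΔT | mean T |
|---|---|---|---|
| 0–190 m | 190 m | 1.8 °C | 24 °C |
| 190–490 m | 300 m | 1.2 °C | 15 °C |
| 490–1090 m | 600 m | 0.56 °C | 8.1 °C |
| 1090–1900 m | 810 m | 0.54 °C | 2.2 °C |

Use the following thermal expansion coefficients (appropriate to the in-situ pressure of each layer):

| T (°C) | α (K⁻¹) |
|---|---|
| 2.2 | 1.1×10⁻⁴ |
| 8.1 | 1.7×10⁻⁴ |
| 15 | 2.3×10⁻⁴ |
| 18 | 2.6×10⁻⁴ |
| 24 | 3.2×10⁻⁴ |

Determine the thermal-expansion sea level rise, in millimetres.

Layer 1 at 24 °C → α = 3.2×10⁻⁴ K⁻¹
Layer 2 at 15 °C → α = 2.3×10⁻⁴ K⁻¹
Layer 3 at 8.1 °C → α = 1.7×10⁻⁴ K⁻¹
Layer 4 at 2.2 °C → α = 1.1×10⁻⁴ K⁻¹
Layer 1: 3.2×10⁻⁴ × 1.8 × 190 = 0.10944 m
Layer 2: 1.2 × 2.3×10⁻⁴ × 300 = 0.08280 m
490–1090 m: 0.56 × 1.7×10⁻⁴ × 600 = 0.05712 m
Layer 4: 810 × 1.1×10⁻⁴ × 0.54 = 0.048114 m
Δh = 0.10944 + 0.08280 + 0.05712 + 0.048114 = 0.297474 m

300 mm of thermosteric rise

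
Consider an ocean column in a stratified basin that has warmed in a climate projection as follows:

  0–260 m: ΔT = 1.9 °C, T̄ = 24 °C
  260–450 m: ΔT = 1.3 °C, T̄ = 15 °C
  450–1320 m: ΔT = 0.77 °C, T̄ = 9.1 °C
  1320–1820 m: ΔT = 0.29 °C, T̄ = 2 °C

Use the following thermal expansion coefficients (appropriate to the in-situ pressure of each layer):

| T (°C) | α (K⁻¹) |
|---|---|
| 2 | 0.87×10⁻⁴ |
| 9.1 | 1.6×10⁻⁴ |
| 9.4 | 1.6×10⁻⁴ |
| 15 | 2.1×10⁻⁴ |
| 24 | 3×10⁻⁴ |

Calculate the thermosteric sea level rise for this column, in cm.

Layer 1 at 24 °C → α = 3×10⁻⁴ K⁻¹
Layer 2 at 15 °C → α = 2.1×10⁻⁴ K⁻¹
Layer 3 at 9.1 °C → α = 1.6×10⁻⁴ K⁻¹
Layer 4 at 2 °C → α = 0.87×10⁻⁴ K⁻¹
0–260 m: 260 × 3×10⁻⁴ × 1.9 = 0.14820 m
Layer 2: 1.3 × 190 × 2.1×10⁻⁴ = 0.05187 m
Layer 3: 1.6×10⁻⁴ × 870 × 0.77 = 0.107184 m
1320–1820 m: 0.29 × 500 × 0.87×10⁻⁴ = 0.012615 m
Δh = 0.14820 + 0.05187 + 0.107184 + 0.012615 = 0.319869 m ≈ 32.0 cm

about 32.0 cm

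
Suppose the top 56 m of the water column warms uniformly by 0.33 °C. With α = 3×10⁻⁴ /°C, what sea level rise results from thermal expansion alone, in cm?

about 0.55 cm

Δh = αΔT·H = 3×10⁻⁴ × 0.33 × 56 = 0.005544 m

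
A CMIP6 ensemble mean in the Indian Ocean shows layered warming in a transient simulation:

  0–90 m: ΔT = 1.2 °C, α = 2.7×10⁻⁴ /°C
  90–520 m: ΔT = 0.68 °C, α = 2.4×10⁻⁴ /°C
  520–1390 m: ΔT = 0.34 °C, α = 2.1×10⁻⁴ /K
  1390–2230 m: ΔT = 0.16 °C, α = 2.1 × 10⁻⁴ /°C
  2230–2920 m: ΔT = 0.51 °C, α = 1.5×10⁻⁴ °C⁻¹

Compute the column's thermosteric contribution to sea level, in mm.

about 242 mm

Layer 1: 90 × 1.2 × 2.7×10⁻⁴ = 0.02916 m
430 × 2.4×10⁻⁴ × 0.68 = 0.070176 m
520–1390 m: 0.34 × 870 × 2.1×10⁻⁴ = 0.062118 m
1390–2230 m: 840 × 0.16 × 2.1×10⁻⁴ = 0.028224 m
0.51 × 690 × 1.5×10⁻⁴ = 0.052785 m
Δh = 0.02916 + 0.070176 + 0.062118 + 0.028224 + 0.052785 = 0.242463 m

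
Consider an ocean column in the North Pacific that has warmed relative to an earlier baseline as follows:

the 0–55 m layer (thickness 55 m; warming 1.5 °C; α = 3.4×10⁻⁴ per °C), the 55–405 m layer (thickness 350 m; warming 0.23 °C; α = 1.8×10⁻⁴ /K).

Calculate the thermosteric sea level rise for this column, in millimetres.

0–55 m: 55 × 1.5 × 3.4×10⁻⁴ = 0.02805 m
1.8×10⁻⁴ × 350 × 0.23 = 0.01449 m
Δh = 0.02805 + 0.01449 = 0.04254 m

about 43 mm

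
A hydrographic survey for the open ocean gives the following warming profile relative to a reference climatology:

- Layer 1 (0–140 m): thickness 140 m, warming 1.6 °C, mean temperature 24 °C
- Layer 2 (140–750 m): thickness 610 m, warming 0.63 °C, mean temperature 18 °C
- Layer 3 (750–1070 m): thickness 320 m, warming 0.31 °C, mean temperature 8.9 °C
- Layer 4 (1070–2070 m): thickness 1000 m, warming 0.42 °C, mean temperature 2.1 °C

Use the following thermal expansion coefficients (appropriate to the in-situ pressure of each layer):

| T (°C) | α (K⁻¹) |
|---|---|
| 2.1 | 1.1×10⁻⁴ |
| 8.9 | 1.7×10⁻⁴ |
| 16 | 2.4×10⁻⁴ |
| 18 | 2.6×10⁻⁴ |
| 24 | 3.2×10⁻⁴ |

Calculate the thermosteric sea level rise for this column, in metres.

Layer 1 at 24 °C → α = 3.2×10⁻⁴ K⁻¹
Layer 2 at 18 °C → α = 2.6×10⁻⁴ K⁻¹
Layer 3 at 8.9 °C → α = 1.7×10⁻⁴ K⁻¹
Layer 4 at 2.1 °C → α = 1.1×10⁻⁴ K⁻¹
0–140 m: 1.6 × 140 × 3.2×10⁻⁴ = 0.07168 m
Layer 2: 610 × 2.6×10⁻⁴ × 0.63 = 0.099918 m
Layer 3: 320 × 1.7×10⁻⁴ × 0.31 = 0.016864 m
Layer 4: 0.42 × 1.1×10⁻⁴ × 1000 = 0.04620 m
Δh = 0.07168 + 0.099918 + 0.016864 + 0.04620 = 0.234662 m ≈ 0.235 m

about 0.235 m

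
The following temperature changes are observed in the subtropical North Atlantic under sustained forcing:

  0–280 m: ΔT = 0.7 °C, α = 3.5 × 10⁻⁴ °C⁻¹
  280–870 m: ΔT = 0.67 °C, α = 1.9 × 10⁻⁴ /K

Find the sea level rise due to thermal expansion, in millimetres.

0–280 m: 0.7 × 3.5×10⁻⁴ × 280 = 0.06860 m
Layer 2: 590 × 1.9×10⁻⁴ × 0.67 = 0.075107 m
Δh = 0.06860 + 0.075107 = 0.143707 m

140 mm of thermosteric rise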